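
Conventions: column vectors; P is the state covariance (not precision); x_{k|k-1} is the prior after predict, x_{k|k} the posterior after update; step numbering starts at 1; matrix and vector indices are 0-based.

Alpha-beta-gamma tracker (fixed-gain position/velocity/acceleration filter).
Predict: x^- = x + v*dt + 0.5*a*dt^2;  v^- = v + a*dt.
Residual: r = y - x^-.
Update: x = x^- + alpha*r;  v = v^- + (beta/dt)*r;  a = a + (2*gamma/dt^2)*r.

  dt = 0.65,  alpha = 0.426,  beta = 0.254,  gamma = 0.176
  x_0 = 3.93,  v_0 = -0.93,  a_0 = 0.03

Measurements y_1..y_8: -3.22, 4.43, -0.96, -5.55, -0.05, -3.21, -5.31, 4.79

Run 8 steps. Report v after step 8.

v_post = 5.9548

step 1: x_pred=3.3318  r=-6.5518  x^+=0.5408  v^+=-3.4708  a^+=-5.4286
step 2: x_pred=-2.8620  r=7.2920  x^+=0.2444  v^+=-4.1498  a^+=0.6467
step 3: x_pred=-2.3164  r=1.3564  x^+=-1.7386  v^+=-3.1995  a^+=1.7767
step 4: x_pred=-3.4429  r=-2.1071  x^+=-4.3405  v^+=-2.8680  a^+=0.0212
step 5: x_pred=-6.2002  r=6.1502  x^+=-3.5802  v^+=-0.4509  a^+=5.1452
step 6: x_pred=-2.7864  r=-0.4236  x^+=-2.9668  v^+=2.7280  a^+=4.7922
step 7: x_pred=-0.1813  r=-5.1287  x^+=-2.3661  v^+=3.8388  a^+=0.5193
step 8: x_pred=0.2388  r=4.5512  x^+=2.1776  v^+=5.9548  a^+=4.3111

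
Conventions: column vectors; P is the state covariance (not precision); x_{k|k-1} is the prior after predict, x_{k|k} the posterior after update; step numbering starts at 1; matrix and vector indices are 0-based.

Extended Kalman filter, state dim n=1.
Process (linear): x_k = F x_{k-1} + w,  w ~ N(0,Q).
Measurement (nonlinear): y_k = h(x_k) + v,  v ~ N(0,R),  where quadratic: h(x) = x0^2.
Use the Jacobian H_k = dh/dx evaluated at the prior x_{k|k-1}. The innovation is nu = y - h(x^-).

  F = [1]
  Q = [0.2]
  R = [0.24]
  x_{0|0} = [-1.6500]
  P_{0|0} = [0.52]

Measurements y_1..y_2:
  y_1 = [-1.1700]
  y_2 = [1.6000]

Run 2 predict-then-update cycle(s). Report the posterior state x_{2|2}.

x_post = [-1.1509]

step 1: x^-=[-1.6500]  P^-=[0.7200]  H_jac=[-3.3000]  S=[8.0808]  K=[-0.2940]  nu=[-3.8925]  x^+=[-0.5055]  P^+=[0.0214]
step 2: x^-=[-0.5055]  P^-=[0.2214]  H_jac=[-1.0110]  S=[0.4663]  K=[-0.4800]  nu=[1.3445]  x^+=[-1.1509]  P^+=[0.1140]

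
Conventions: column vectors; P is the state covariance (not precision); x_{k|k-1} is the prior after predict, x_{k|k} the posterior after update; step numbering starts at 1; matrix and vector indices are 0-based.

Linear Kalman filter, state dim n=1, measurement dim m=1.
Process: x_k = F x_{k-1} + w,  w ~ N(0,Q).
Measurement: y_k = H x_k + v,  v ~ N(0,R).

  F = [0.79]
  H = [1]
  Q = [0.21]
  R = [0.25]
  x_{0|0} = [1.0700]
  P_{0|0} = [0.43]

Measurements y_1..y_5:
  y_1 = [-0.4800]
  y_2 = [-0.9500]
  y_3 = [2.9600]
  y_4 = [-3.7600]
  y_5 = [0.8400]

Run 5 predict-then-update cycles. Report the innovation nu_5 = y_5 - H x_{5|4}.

step 1: x^-=[0.8453]  P^-=[0.4784]  S=[0.7284]  K=[0.6568]  nu=[-1.3253]  x^+=[-0.0251]  P^+=[0.1642]
step 2: x^-=[-0.0198]  P^-=[0.3125]  S=[0.5625]  K=[0.5555]  nu=[-0.9302]  x^+=[-0.5366]  P^+=[0.1389]
step 3: x^-=[-0.4239]  P^-=[0.2967]  S=[0.5467]  K=[0.5427]  nu=[3.3839]  x^+=[1.4125]  P^+=[0.1357]
step 4: x^-=[1.1159]  P^-=[0.2947]  S=[0.5447]  K=[0.5410]  nu=[-4.8759]  x^+=[-1.5220]  P^+=[0.1353]
step 5: x^-=[-1.2024]  P^-=[0.2944]  S=[0.5444]  K=[0.5408]  nu=[2.0424]  x^+=[-0.0979]  P^+=[0.1352]

innov = [2.0424]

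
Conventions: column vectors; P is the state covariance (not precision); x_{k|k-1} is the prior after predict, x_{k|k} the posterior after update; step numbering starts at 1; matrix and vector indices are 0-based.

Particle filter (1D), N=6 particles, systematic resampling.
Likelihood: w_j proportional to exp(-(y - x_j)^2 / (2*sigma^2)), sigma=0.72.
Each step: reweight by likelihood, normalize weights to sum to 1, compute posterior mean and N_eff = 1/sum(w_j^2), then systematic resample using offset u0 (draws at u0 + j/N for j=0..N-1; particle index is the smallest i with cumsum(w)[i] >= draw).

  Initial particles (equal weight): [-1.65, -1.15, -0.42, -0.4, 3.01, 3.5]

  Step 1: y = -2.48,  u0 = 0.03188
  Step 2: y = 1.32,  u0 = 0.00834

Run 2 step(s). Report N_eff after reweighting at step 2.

N_eff = 1.8095

step 1: w=[0.7066, 0.2493, 0.0229, 0.0212, 0.0000, 0.0000]  mean=-1.4707  Neff=1.7781  idx=[0, 0, 0, 0, 0, 1]
step 2: w=[0.0532, 0.0532, 0.0532, 0.0532, 0.0532, 0.7338]  mean=-1.2831  Neff=1.8095  idx=[0, 3, 5, 5, 5, 5]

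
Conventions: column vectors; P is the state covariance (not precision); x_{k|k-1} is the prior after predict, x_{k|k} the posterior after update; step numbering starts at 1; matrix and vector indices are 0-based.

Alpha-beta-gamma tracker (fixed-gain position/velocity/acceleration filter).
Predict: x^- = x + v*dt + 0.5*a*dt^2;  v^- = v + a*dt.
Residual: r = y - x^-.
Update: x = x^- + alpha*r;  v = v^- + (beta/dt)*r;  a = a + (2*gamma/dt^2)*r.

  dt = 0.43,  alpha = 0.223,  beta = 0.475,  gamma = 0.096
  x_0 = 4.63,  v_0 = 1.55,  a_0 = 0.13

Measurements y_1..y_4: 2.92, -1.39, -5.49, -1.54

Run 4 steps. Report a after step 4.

a_post = -3.1962

step 1: x_pred=5.3085  r=-2.3885  x^+=4.7759  v^+=-1.0326  a^+=-2.3502
step 2: x_pred=4.1146  r=-5.5046  x^+=2.8871  v^+=-8.1238  a^+=-8.0662
step 3: x_pred=-1.3519  r=-4.1381  x^+=-2.2747  v^+=-16.1635  a^+=-12.3632
step 4: x_pred=-10.3680  r=8.8280  x^+=-8.3993  v^+=-11.7278  a^+=-3.1962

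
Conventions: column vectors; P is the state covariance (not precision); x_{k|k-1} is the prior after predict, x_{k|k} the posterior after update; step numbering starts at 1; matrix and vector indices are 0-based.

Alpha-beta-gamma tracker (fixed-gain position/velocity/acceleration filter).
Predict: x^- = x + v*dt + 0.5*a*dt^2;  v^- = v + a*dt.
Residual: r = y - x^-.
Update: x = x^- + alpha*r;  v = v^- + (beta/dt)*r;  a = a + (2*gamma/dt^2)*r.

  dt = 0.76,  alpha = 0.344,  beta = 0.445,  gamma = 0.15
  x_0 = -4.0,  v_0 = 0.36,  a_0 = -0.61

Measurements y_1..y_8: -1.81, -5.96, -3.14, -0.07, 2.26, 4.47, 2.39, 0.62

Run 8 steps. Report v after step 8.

v_post = -2.0919

step 1: x_pred=-3.9026  r=2.0926  x^+=-3.1827  v^+=1.1217  a^+=0.4769
step 2: x_pred=-2.1926  r=-3.7674  x^+=-3.4886  v^+=-0.7219  a^+=-1.4799
step 3: x_pred=-4.4646  r=1.3246  x^+=-4.0089  v^+=-1.0710  a^+=-0.7919
step 4: x_pred=-5.0516  r=4.9816  x^+=-3.3379  v^+=1.2440  a^+=1.7955
step 5: x_pred=-1.8740  r=4.1340  x^+=-0.4519  v^+=5.0291  a^+=3.9426
step 6: x_pred=4.5088  r=-0.0388  x^+=4.4955  v^+=8.0027  a^+=3.9225
step 7: x_pred=11.7104  r=-9.3204  x^+=8.5042  v^+=5.5265  a^+=-0.9184
step 8: x_pred=12.4391  r=-11.8191  x^+=8.3733  v^+=-2.0919  a^+=-7.0571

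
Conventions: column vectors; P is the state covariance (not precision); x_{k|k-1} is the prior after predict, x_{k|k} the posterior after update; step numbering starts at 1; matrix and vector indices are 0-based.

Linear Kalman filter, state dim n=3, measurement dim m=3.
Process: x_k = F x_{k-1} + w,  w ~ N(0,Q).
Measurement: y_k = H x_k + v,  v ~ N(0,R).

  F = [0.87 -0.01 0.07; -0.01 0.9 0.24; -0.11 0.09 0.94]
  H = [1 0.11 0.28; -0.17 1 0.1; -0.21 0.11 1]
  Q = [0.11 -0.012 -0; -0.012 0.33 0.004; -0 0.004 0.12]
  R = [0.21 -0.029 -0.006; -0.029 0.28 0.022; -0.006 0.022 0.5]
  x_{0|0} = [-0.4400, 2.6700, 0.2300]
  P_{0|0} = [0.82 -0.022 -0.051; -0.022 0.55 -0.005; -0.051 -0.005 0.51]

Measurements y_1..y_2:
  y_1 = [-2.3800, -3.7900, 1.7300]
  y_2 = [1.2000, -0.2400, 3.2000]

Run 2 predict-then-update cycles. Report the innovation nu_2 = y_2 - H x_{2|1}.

step 1: x^-=[-0.3934, 2.4626, 0.5049]  P^-=[0.7274 -0.0437 -0.0885; -0.0437 0.8034 0.1642; -0.0885 0.1642 0.5951]  S=[0.9447 -0.0473 -0.0463; -0.0473 1.1611 0.3887; -0.0463 0.3887 1.2122]  K=[0.7276 -0.0711 -0.1523; 0.1316 0.7213 -0.0104; 0.1290 0.0389 0.5136]  nu=[-2.3989, -6.3700, 0.8716]  x^+=[-1.8189, -2.4570, 0.3952]  P^+=[0.1697 -0.0110 -0.0453; -0.0110 0.1975 -0.0141; -0.0453 -0.0141 0.2489]
step 2: x^-=[-1.5302, -2.0983, 0.3505]  P^-=[0.2343 -0.0299 -0.0375; -0.0299 0.4986 0.0668; -0.0375 0.0668 0.3508]  S=[0.4544 -0.0161 0.0205; -0.0161 0.8137 0.2018; 0.0205 0.2018 0.8990]  K=[0.4878 -0.0563 -0.0987; 0.1183 0.6300 -0.0018; 0.1332 0.0375 0.3957]  nu=[2.8629, 1.5631, 2.7590]  x^+=[-0.4938, -0.7798, 1.8821]  P^+=[0.1137 -0.0099 -0.0285; -0.0099 0.1721 -0.0088; -0.0285 -0.0088 0.1928]

innov = [2.8629, 1.5631, 2.7590]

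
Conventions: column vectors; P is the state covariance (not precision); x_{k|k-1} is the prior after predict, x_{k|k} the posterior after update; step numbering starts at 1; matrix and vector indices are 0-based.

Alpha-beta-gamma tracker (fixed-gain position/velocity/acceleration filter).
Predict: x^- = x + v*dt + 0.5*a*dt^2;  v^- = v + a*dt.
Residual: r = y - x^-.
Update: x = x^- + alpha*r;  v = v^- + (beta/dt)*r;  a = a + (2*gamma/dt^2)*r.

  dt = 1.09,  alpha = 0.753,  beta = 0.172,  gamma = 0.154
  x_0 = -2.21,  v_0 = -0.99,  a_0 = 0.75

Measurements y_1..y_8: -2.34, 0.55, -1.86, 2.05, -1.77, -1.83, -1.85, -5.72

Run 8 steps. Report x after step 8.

x_post = -5.6973

step 1: x_pred=-2.8436  r=0.5036  x^+=-2.4644  v^+=-0.0930  a^+=0.8805
step 2: x_pred=-2.0427  r=2.5927  x^+=-0.0904  v^+=1.2759  a^+=1.5527
step 3: x_pred=2.2227  r=-4.0827  x^+=-0.8516  v^+=2.3240  a^+=0.4943
step 4: x_pred=1.9753  r=0.0747  x^+=2.0315  v^+=2.8746  a^+=0.5137
step 5: x_pred=5.4700  r=-7.2400  x^+=0.0183  v^+=2.2920  a^+=-1.3632
step 6: x_pred=1.7068  r=-3.5368  x^+=-0.9564  v^+=0.2480  a^+=-2.2801
step 7: x_pred=-2.0405  r=0.1905  x^+=-1.8971  v^+=-2.2072  a^+=-2.2307
step 8: x_pred=-5.6280  r=-0.0920  x^+=-5.6973  v^+=-4.6532  a^+=-2.2545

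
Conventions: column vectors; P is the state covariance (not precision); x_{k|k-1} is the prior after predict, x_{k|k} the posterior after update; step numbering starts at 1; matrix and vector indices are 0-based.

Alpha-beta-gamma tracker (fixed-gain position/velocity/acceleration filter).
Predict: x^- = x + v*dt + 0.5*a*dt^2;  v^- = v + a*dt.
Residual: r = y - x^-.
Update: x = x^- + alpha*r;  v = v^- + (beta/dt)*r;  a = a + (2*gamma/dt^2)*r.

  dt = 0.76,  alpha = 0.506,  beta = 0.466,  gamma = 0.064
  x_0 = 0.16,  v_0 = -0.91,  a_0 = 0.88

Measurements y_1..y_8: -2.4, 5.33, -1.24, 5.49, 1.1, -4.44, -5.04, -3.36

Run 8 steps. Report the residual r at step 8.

step 1: x_pred=-0.2775  r=-2.1225  x^+=-1.3515  v^+=-1.5427  a^+=0.4096
step 2: x_pred=-2.4056  r=7.7356  x^+=1.5086  v^+=3.5118  a^+=2.1239
step 3: x_pred=4.7910  r=-6.0310  x^+=1.7393  v^+=1.4280  a^+=0.7874
step 4: x_pred=3.0520  r=2.4380  x^+=4.2856  v^+=3.5213  a^+=1.3277
step 5: x_pred=7.3452  r=-6.2452  x^+=4.1852  v^+=0.7010  a^+=-0.0563
step 6: x_pred=4.7017  r=-9.1417  x^+=0.0760  v^+=-4.9471  a^+=-2.0822
step 7: x_pred=-4.2851  r=-0.7549  x^+=-4.6671  v^+=-6.9924  a^+=-2.2495
step 8: x_pred=-10.6309  r=7.2709  x^+=-6.9518  v^+=-4.2437  a^+=-0.6382

resid = 7.2709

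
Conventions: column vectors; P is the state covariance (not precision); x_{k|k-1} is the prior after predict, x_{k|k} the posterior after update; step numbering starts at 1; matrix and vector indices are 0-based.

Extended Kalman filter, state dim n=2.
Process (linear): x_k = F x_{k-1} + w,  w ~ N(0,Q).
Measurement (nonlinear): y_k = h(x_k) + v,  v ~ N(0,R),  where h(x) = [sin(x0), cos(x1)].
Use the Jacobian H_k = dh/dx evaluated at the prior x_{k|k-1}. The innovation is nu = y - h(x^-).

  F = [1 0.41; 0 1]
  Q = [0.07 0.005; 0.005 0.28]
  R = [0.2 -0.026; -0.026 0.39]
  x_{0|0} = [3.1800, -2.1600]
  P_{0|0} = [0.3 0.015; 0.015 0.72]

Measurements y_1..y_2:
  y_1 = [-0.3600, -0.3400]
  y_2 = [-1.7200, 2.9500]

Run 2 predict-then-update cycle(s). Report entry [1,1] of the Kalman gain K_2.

step 1: x^-=[2.2944, -2.1600]  P^-=[0.5033 0.3152; 0.3152 1.0000]  H_jac=[-0.6621 0.0000; 0.0000 0.8314]  S=[0.4206 -0.1995; -0.1995 1.0812]  K=[-0.7422 0.1054; -0.1440 0.7424]  nu=[-1.1094, 0.2157]  x^+=[3.1406, -1.8401]  P^+=[0.2284 0.0727; 0.0727 0.3527]
step 2: x^-=[2.3862, -1.8401]  P^-=[0.4172 0.2223; 0.2223 0.6327]  H_jac=[-0.7280 0.0000; 0.0000 0.9640]  S=[0.4211 -0.1820; -0.1820 0.9780]  K=[-0.6814 0.0923; -0.1248 0.6005]  nu=[-2.4056, 3.2160]  x^+=[4.3222, 0.3912]  P^+=[0.1905 0.0557; 0.0557 0.2463]

K[1,1] = 0.6005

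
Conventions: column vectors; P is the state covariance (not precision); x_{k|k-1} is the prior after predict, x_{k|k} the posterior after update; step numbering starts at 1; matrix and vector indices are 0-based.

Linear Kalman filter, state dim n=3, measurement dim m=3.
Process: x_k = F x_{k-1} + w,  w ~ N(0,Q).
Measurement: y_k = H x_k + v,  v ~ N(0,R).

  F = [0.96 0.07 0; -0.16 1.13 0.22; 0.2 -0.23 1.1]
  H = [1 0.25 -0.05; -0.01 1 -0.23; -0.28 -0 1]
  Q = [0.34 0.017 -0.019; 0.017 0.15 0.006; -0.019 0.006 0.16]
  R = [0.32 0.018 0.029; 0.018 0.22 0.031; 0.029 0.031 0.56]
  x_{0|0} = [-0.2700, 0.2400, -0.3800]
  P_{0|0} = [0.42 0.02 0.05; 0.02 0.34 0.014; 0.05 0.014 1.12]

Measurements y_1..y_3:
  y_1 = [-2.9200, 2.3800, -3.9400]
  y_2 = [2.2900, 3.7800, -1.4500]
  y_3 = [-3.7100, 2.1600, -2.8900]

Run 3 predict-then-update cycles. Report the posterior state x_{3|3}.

step 1: x^-=[-0.2424, 0.2308, -0.5272]  P^-=[0.7314 0.0116 0.1059; 0.0116 0.6453 0.1906; 0.1059 0.1906 1.5631]  S=[1.0861 0.1568 -0.0997; 0.1568 0.8607 -0.1334; -0.0997 -0.1334 2.1211]  K=[0.6911 -0.1529 -0.0237; 0.0606 0.7087 0.1357; 0.1521 -0.1132 0.7230]  nu=[-2.7617, 2.0255, -3.4807]  x^+=[-2.3781, 1.0265, -3.6931]  P^+=[0.2222 -0.0049 0.0642; -0.0049 0.1838 0.0984; 0.0642 0.0984 0.4237]
step 2: x^-=[-2.2111, 0.7279, -4.7741]  P^-=[0.5450 0.0072 0.0971; 0.0072 0.4570 0.1612; 0.0971 0.1612 0.6703]  S=[0.8851 0.1021 -0.0189; 0.1021 0.6387 0.0428; -0.0189 0.0428 1.2186]  K=[0.6267 -0.1303 -0.0313; 0.0565 0.6411 0.1090; 0.1342 -0.0476 0.5315]  nu=[4.0804, 1.9319, 2.7050]  x^+=[0.0096, 2.4917, -2.8809]  P^+=[0.2010 -0.0042 0.0529; -0.0042 0.1641 0.0814; 0.0529 0.0814 0.3148]
step 3: x^-=[0.1836, 2.1803, -3.7402]  P^-=[0.5255 0.0071 0.0799; 0.0071 0.4182 0.1220; 0.0799 0.1220 0.5402]  S=[0.8654 0.0991 -0.0341; 0.0991 0.6109 0.0327; -0.0341 0.0327 1.0966]  K=[0.6174 -0.1252 -0.0384; 0.0540 0.6248 0.0926; 0.1209 -0.0500 0.4774]  nu=[-4.6257, -0.8787, 0.9016]  x^+=[-2.5969, 1.4649, -3.8252]  P^+=[0.1978 -0.0046 0.0479; -0.0046 0.1577 0.0715; 0.0479 0.0715 0.2827]

x_post = [-2.5969, 1.4649, -3.8252]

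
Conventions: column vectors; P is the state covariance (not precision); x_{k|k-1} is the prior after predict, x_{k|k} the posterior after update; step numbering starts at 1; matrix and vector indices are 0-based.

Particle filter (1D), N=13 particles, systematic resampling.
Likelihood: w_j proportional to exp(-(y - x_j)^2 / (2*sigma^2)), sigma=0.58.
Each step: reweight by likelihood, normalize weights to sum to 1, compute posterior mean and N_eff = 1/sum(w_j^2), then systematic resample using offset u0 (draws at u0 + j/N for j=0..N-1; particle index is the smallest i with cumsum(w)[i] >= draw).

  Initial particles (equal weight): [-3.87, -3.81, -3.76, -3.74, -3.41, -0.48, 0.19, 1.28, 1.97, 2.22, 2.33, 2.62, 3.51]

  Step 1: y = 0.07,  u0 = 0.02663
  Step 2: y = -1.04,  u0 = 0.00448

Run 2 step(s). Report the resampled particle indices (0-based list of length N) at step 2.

step 1: w=[0.0000, 0.0000, 0.0000, 0.0000, 0.0000, 0.3673, 0.5637, 0.0654, 0.0027, 0.0006, 0.0003, 0.0000, 0.0000]  mean=0.0218  Neff=2.1884  idx=[5, 5, 5, 5, 5, 6, 6, 6, 6, 6, 6, 6, 7]
step 2: w=[0.1619, 0.1619, 0.1619, 0.1619, 0.1619, 0.0272, 0.0272, 0.0272, 0.0272, 0.0272, 0.0272, 0.0272, 0.0001]  mean=-0.3522  Neff=7.3427  idx=[0, 0, 0, 1, 1, 2, 2, 3, 3, 4, 4, 6, 9]

resampled_idx = [0, 0, 0, 1, 1, 2, 2, 3, 3, 4, 4, 6, 9]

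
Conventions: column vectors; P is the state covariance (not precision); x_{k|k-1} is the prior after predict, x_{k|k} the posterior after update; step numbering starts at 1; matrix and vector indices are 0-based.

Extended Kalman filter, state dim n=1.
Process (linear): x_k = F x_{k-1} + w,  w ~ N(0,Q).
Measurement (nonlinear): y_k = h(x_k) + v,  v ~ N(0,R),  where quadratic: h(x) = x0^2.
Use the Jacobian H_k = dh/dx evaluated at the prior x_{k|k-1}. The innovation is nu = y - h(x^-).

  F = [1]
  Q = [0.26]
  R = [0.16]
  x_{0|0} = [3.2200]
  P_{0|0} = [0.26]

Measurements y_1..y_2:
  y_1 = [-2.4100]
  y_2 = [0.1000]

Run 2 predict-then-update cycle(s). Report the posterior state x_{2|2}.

x_post = [0.7169]

step 1: x^-=[3.2200]  P^-=[0.5200]  H_jac=[6.4400]  S=[21.7263]  K=[0.1541]  nu=[-12.7784]  x^+=[1.2504]  P^+=[0.0038]
step 2: x^-=[1.2504]  P^-=[0.2638]  H_jac=[2.5008]  S=[1.8100]  K=[0.3645]  nu=[-1.4635]  x^+=[0.7169]  P^+=[0.0233]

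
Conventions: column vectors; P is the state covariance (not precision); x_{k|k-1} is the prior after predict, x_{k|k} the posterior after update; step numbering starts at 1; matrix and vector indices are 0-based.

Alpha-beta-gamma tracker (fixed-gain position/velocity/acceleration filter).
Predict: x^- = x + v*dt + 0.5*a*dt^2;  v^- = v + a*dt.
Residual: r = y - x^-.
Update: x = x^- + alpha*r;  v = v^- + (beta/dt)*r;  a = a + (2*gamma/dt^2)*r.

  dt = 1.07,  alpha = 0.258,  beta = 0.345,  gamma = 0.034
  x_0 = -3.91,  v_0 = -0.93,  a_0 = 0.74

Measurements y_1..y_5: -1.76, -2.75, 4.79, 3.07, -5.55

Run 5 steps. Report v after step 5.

step 1: x_pred=-4.4815  r=2.7215  x^+=-3.7793  v^+=0.7393  a^+=0.9016
step 2: x_pred=-2.4722  r=-0.2778  x^+=-2.5438  v^+=1.6145  a^+=0.8851
step 3: x_pred=-0.3097  r=5.0997  x^+=1.0060  v^+=4.2058  a^+=1.1880
step 4: x_pred=6.1864  r=-3.1164  x^+=5.3824  v^+=4.4722  a^+=1.0029
step 5: x_pred=10.7418  r=-16.2918  x^+=6.5385  v^+=0.2924  a^+=0.0353

v_post = 0.2924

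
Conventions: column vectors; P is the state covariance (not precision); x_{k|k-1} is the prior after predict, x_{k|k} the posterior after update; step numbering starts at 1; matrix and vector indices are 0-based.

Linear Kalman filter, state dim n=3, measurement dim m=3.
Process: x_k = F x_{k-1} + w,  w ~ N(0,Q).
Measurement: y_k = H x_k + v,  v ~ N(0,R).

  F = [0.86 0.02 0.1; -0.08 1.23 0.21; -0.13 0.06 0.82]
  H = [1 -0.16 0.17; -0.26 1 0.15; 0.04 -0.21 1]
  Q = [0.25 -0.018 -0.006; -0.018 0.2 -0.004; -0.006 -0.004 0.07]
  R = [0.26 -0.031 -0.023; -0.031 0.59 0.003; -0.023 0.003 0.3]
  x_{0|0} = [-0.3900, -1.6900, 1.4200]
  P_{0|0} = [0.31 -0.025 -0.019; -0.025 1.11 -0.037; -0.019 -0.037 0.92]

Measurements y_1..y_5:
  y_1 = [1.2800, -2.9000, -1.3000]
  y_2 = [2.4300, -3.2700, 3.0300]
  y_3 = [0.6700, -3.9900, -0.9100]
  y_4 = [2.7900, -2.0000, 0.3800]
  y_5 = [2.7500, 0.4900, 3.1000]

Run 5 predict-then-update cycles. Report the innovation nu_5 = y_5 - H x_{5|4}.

innov = [1.0642, 4.8889, 2.9513]

step 1: x^-=[-0.2272, -1.7493, 1.1137]  P^-=[0.4846 -0.0271 0.0209; -0.0271 1.9083 0.2077; 0.0209 0.2077 0.6986]  S=[0.8182 -0.4402 0.1655; -0.4402 2.6216 -0.1047; 0.1655 -0.1047 0.9985]  K=[0.6389 0.0479 -0.0548; 0.0652 0.7484 -0.1268; 0.0811 0.1571 0.6599]  nu=[1.0380, -1.3768, -2.7720]  x^+=[0.5220, -2.3607, -0.8476]  P^+=[0.1797 0.0589 -0.0258; 0.0589 0.4463 0.0541; -0.0258 0.0541 0.2090]
step 2: x^-=[0.3170, -3.1234, -0.9046]  P^-=[0.3830 0.0496 -0.0222; 0.0496 0.9029 0.1147; -0.0222 0.1147 0.2251]  S=[0.6429 -0.2032 0.0054; -0.2032 1.5342 -0.0354; 0.0054 -0.0354 0.5147]  K=[0.5913 0.0427 -0.0368; 0.0729 0.5986 -0.1012; 0.0290 0.1135 0.3962]  nu=[1.7671, 0.0715, 3.2660]  x^+=[1.2445, -3.2824, 0.4489]  P^+=[0.1651 0.0527 -0.0201; 0.0527 0.3579 0.0428; -0.0201 0.0428 0.1283]
step 3: x^-=[1.0495, -4.0427, 0.0094]  P^-=[0.3721 0.0398 -0.0238; 0.0398 0.7606 0.0831; -0.0238 0.0831 0.1680]  S=[0.6310 -0.1941 -0.0029; -0.1941 1.3857 -0.0451; -0.0029 -0.0451 0.4647]  K=[0.5844 0.0372 -0.0300; 0.0631 0.5558 -0.1071; 0.0174 0.0959 0.3314]  nu=[-1.0279, 0.3241, -1.8103]  x^+=[0.5152, -3.7334, -0.5774]  P^+=[0.1624 0.0488 -0.0186; 0.0488 0.3329 0.0360; -0.0186 0.0360 0.1076]
step 4: x^-=[0.3107, -4.7545, -0.7644]  P^-=[0.3700 0.0342 -0.0246; 0.0342 0.7191 0.0713; -0.0246 0.0713 0.1531]  S=[0.6296 -0.1950 -0.0041; -0.1950 1.3431 -0.0504; -0.0041 -0.0504 0.4529]  K=[0.5828 0.0346 -0.0283; 0.0575 0.5409 -0.1123; 0.0136 0.0886 0.3127]  nu=[1.8485, 2.9500, 0.1336]  x^+=[1.4863, -3.0676, -0.4360]  P^+=[0.1618 0.0471 -0.0184; 0.0471 0.3243 0.0328; -0.0184 0.0328 0.1014]
step 5: x^-=[1.1733, -3.9836, -0.7348]  P^-=[0.3694 0.0317 -0.0251; 0.0317 0.7045 0.0666; -0.0251 0.0666 0.1485]  S=[0.6294 -0.1959 -0.0044; -0.1959 1.3282 -0.0527; -0.0044 -0.0527 0.4497]  K=[0.5823 0.0335 -0.0280; 0.0550 0.5353 -0.1149; 0.0122 0.0858 0.3071]  nu=[1.0642, 4.8889, 2.9513]  x^+=[1.8740, -1.6474, 0.6039]  P^+=[0.1615 0.0464 -0.0184; 0.0464 0.3211 0.0314; -0.0184 0.0314 0.0994]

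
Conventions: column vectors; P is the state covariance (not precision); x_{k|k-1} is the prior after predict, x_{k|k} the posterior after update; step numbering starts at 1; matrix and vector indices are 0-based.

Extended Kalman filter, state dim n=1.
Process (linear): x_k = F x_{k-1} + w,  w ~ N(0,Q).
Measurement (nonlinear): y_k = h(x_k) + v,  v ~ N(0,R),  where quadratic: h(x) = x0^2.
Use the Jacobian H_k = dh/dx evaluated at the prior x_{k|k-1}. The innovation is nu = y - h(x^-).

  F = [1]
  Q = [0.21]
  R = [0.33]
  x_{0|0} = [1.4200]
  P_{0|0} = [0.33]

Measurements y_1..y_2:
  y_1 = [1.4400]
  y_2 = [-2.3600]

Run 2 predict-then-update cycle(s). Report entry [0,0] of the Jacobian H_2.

step 1: x^-=[1.4200]  P^-=[0.5400]  H_jac=[2.8400]  S=[4.6854]  K=[0.3273]  nu=[-0.5764]  x^+=[1.2313]  P^+=[0.0380]
step 2: x^-=[1.2313]  P^-=[0.2480]  H_jac=[2.4627]  S=[1.8343]  K=[0.3330]  nu=[-3.8762]  x^+=[-0.0595]  P^+=[0.0446]

H_jac[0,0] = 2.4627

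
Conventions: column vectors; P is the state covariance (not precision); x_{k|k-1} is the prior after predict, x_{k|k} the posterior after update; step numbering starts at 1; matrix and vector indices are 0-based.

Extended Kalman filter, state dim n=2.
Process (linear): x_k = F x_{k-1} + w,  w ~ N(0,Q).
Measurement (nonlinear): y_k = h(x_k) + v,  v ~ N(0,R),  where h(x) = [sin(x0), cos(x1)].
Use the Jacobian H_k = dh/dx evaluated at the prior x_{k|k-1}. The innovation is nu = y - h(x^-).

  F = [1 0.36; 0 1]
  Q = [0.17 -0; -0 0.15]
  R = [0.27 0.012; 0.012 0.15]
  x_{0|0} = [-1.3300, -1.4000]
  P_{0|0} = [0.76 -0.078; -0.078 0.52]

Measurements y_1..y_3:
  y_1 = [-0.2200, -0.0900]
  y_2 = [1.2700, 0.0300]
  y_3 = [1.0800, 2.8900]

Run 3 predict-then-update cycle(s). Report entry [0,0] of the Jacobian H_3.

step 1: x^-=[-1.8340, -1.4000]  P^-=[0.9412 0.1092; 0.1092 0.6700]  H_jac=[-0.2602 0.0000; 0.0000 0.9854]  S=[0.3337 -0.0160; -0.0160 0.8006]  K=[-0.7281 0.1199; -0.0456 0.8237]  nu=[0.7456, -0.2600]  x^+=[-2.4080, -1.6482]  P^+=[0.7500 0.0094; 0.0094 0.1248]
step 2: x^-=[-3.0013, -1.6482]  P^-=[0.9430 0.0543; 0.0543 0.2748]  H_jac=[-0.9902 0.0000; 0.0000 0.9970]  S=[1.1945 -0.0416; -0.0416 0.4232]  K=[-0.7799 0.0513; -0.0225 0.6453]  nu=[1.4098, 0.1073]  x^+=[-4.0953, -1.6107]  P^+=[0.2120 -0.0017; -0.0017 0.0968]
step 3: x^-=[-4.6751, -1.6107]  P^-=[0.3934 0.0332; 0.0332 0.2468]  H_jac=[-0.0372 0.0000; 0.0000 0.9992]  S=[0.2705 0.0108; 0.0108 0.3964]  K=[-0.0575 0.0852; -0.0294 0.6229]  nu=[0.0807, 2.9299]  x^+=[-4.4302, 0.2120]  P^+=[0.3897 0.0121; 0.0121 0.0932]

H_jac[0,0] = -0.0372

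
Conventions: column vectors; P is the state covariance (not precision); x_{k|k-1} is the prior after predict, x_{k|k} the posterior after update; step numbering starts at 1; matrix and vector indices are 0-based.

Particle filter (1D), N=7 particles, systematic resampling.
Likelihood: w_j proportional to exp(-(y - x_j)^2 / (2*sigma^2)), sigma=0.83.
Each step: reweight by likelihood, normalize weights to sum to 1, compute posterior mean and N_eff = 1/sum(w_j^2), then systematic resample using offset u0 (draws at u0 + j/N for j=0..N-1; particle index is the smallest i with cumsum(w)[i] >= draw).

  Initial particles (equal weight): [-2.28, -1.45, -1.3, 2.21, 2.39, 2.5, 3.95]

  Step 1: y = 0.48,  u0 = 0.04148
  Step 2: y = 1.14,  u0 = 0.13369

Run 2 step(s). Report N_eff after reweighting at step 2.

step 1: w=[0.0097, 0.1642, 0.2459, 0.2793, 0.1736, 0.1269, 0.0004]  mean=0.7709  Neff=4.7221  idx=[1, 2, 2, 3, 3, 4, 5]
step 2: w=[0.0052, 0.0089, 0.0089, 0.2927, 0.2927, 0.2161, 0.1755]  mean=2.2182  Neff=4.0158  idx=[3, 3, 4, 4, 5, 6, 6]

N_eff = 4.0158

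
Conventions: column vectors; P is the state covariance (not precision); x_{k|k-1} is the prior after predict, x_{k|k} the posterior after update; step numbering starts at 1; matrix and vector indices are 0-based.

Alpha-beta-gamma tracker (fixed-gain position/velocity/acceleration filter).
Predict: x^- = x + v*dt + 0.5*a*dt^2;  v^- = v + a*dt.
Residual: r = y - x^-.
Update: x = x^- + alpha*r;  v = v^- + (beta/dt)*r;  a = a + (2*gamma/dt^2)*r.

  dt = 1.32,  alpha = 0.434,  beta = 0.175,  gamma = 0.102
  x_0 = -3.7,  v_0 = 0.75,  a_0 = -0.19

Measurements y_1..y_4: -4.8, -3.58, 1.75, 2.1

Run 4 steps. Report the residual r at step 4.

resid = 3.5302

step 1: x_pred=-2.8755  r=-1.9245  x^+=-3.7107  v^+=0.2441  a^+=-0.4153
step 2: x_pred=-3.7504  r=0.1704  x^+=-3.6765  v^+=-0.2816  a^+=-0.3954
step 3: x_pred=-4.3926  r=6.1426  x^+=-1.7267  v^+=0.0109  a^+=0.3238
step 4: x_pred=-1.4302  r=3.5302  x^+=0.1019  v^+=0.9063  a^+=0.7371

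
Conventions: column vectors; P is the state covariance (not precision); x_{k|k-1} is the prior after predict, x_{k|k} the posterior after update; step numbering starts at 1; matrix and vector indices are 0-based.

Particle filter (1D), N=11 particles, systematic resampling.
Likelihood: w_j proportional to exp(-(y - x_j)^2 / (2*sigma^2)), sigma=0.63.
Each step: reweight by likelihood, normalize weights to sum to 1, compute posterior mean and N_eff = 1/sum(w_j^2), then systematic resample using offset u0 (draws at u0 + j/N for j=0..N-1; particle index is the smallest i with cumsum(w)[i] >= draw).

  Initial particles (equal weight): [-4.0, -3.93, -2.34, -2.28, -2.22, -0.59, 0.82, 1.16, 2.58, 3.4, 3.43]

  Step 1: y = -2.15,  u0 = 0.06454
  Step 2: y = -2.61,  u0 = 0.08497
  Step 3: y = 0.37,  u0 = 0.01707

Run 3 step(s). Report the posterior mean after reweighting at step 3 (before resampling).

step 1: w=[0.0045, 0.0061, 0.3178, 0.3256, 0.3305, 0.0155, 0.0000, 0.0000, 0.0000, 0.0000, 0.0000]  mean=-2.2708  Neff=3.1592  idx=[2, 2, 2, 3, 3, 3, 3, 4, 4, 4, 4]
step 2: w=[0.0958, 0.0958, 0.0958, 0.0915, 0.0915, 0.0915, 0.0915, 0.0867, 0.0867, 0.0867, 0.0867]  mean=-2.2764  Neff=10.9826  idx=[0, 1, 2, 3, 4, 5, 6, 7, 8, 9, 10]
step 3: w=[0.0558, 0.0558, 0.0558, 0.0837, 0.0837, 0.0837, 0.0837, 0.1244, 0.1244, 0.1244, 0.1244]  mean=-2.2602  Neff=10.0710  idx=[0, 1, 3, 4, 5, 6, 7, 8, 8, 9, 10]

post_mean = -2.2602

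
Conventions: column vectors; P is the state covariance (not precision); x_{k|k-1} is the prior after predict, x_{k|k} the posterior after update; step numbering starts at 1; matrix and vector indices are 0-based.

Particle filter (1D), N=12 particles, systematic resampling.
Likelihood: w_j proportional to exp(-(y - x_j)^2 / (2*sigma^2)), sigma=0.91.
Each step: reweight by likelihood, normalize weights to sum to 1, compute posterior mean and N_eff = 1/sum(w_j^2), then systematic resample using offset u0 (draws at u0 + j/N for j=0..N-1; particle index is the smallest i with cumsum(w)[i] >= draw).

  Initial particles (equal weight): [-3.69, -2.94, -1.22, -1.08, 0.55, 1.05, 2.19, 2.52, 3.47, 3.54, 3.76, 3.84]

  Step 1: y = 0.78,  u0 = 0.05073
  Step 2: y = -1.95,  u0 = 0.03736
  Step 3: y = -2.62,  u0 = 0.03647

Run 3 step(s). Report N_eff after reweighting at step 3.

step 1: w=[0.0000, 0.0001, 0.0340, 0.0471, 0.3680, 0.3636, 0.1144, 0.0611, 0.0048, 0.0038, 0.0018, 0.0013]  mean=0.9382  Neff=3.4733  idx=[3, 4, 4, 4, 4, 5, 5, 5, 5, 5, 6, 7]
step 2: w=[0.8477, 0.0307, 0.0307, 0.0307, 0.0307, 0.0058, 0.0058, 0.0058, 0.0058, 0.0058, 0.0000, 0.0000]  mean=-0.8171  Neff=1.3839  idx=[0, 0, 0, 0, 0, 0, 0, 0, 0, 0, 1, 4]
step 3: w=[0.0998, 0.0998, 0.0998, 0.0998, 0.0998, 0.0998, 0.0998, 0.0998, 0.0998, 0.0998, 0.0010, 0.0010]  mean=-1.0768  Neff=10.0387  idx=[0, 1, 2, 2, 3, 4, 5, 6, 7, 7, 8, 9]

N_eff = 10.0387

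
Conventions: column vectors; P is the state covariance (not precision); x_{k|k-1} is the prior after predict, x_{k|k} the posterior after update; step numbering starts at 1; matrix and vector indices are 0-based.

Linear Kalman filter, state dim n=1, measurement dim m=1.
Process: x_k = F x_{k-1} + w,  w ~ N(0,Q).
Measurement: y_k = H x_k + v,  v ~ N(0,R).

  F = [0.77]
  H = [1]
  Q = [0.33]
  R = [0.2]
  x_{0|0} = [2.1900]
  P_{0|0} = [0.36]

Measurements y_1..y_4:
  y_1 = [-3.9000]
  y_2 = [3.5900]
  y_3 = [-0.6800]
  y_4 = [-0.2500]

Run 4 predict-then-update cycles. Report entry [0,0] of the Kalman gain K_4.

K[0,0] = 0.6720

step 1: x^-=[1.6863]  P^-=[0.5434]  S=[0.7434]  K=[0.7310]  nu=[-5.5863]  x^+=[-2.3972]  P^+=[0.1462]
step 2: x^-=[-1.8458]  P^-=[0.4167]  S=[0.6167]  K=[0.6757]  nu=[5.4358]  x^+=[1.8271]  P^+=[0.1351]
step 3: x^-=[1.4068]  P^-=[0.4101]  S=[0.6101]  K=[0.6722]  nu=[-2.0868]  x^+=[0.0041]  P^+=[0.1344]
step 4: x^-=[0.0031]  P^-=[0.4097]  S=[0.6097]  K=[0.6720]  nu=[-0.2531]  x^+=[-0.1670]  P^+=[0.1344]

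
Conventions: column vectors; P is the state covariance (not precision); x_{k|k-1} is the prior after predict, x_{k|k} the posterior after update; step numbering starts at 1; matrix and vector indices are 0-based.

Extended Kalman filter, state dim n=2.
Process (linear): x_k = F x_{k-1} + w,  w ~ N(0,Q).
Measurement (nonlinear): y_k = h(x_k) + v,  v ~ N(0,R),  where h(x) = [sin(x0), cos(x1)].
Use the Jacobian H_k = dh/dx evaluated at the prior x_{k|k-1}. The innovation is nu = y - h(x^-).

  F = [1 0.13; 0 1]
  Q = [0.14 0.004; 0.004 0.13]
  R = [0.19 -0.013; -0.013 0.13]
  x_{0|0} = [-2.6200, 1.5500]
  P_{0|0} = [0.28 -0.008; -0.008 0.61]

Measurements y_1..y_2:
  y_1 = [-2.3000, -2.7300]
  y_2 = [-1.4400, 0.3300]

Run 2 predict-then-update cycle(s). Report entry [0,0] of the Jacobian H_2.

H_jac[0,0] = 0.8502

step 1: x^-=[-2.4185, 1.5500]  P^-=[0.4282 0.0753; 0.0753 0.7400]  H_jac=[-0.7498 0.0000; 0.0000 -0.9998]  S=[0.4307 0.0434; 0.0434 0.8697]  K=[-0.7404 -0.0496; -0.0455 -0.8484]  nu=[-1.6383, -2.7508]  x^+=[-1.0691, 3.9584]  P^+=[0.1868 -0.0032; -0.0032 0.1097]
step 2: x^-=[-0.5545, 3.9584]  P^-=[0.3278 0.0151; 0.0151 0.2397]  H_jac=[0.8502 0.0000; 0.0000 0.7290]  S=[0.4269 -0.0037; -0.0037 0.2574]  K=[0.6532 0.0520; 0.0358 0.6795]  nu=[-0.9135, 1.0146]  x^+=[-1.0985, 4.6150]  P^+=[0.1452 -0.0024; -0.0024 0.1205]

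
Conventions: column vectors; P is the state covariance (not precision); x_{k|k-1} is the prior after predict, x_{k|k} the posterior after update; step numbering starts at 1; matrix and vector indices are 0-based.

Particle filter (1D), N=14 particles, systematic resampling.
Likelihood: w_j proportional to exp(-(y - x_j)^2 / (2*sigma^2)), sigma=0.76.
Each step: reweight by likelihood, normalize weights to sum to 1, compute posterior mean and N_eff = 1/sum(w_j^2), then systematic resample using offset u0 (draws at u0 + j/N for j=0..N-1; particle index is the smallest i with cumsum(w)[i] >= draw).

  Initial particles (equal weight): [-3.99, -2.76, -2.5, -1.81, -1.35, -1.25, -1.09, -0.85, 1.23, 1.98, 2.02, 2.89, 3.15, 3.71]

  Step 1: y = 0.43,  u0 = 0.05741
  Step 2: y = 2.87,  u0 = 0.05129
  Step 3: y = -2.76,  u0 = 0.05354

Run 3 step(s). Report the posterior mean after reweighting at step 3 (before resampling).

post_mean = 1.2353

step 1: w=[0.0000, 0.0001, 0.0004, 0.0095, 0.0473, 0.0638, 0.0994, 0.1779, 0.4221, 0.0918, 0.0823, 0.0039, 0.0012, 0.0001]  mean=0.4608  Neff=4.1431  idx=[5, 6, 6, 7, 7, 8, 8, 8, 8, 8, 8, 9, 10, 10]
step 2: w=[0.0000, 0.0000, 0.0000, 0.0000, 0.0000, 0.0452, 0.0452, 0.0452, 0.0452, 0.0452, 0.0452, 0.2334, 0.2479, 0.2479]  mean=1.7966  Neff=5.2754  idx=[6, 7, 9, 10, 11, 11, 11, 12, 12, 12, 13, 13, 13, 13]
step 3: w=[0.2483, 0.2483, 0.2483, 0.2483, 0.0009, 0.0009, 0.0009, 0.0006, 0.0006, 0.0006, 0.0006, 0.0006, 0.0006, 0.0006]  mean=1.2353  Neff=4.0556  idx=[0, 0, 0, 1, 1, 1, 1, 2, 2, 2, 3, 3, 3, 3]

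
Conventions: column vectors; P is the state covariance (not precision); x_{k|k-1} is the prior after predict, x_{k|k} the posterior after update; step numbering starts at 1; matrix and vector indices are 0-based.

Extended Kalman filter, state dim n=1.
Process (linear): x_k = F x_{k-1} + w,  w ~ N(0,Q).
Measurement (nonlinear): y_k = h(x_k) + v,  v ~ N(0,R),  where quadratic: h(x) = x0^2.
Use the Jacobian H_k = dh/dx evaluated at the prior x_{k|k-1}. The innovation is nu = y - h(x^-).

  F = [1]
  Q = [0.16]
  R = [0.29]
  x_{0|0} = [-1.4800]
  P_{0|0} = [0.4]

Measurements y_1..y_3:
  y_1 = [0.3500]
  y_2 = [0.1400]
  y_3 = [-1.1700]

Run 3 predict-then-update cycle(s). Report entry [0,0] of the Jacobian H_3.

step 1: x^-=[-1.4800]  P^-=[0.5600]  H_jac=[-2.9600]  S=[5.1965]  K=[-0.3190]  nu=[-1.8404]  x^+=[-0.8929]  P^+=[0.0313]
step 2: x^-=[-0.8929]  P^-=[0.1913]  H_jac=[-1.7859]  S=[0.9000]  K=[-0.3795]  nu=[-0.6573]  x^+=[-0.6435]  P^+=[0.0616]
step 3: x^-=[-0.6435]  P^-=[0.2216]  H_jac=[-1.2869]  S=[0.6571]  K=[-0.4341]  nu=[-1.5841]  x^+=[0.0441]  P^+=[0.0978]

H_jac[0,0] = -1.2869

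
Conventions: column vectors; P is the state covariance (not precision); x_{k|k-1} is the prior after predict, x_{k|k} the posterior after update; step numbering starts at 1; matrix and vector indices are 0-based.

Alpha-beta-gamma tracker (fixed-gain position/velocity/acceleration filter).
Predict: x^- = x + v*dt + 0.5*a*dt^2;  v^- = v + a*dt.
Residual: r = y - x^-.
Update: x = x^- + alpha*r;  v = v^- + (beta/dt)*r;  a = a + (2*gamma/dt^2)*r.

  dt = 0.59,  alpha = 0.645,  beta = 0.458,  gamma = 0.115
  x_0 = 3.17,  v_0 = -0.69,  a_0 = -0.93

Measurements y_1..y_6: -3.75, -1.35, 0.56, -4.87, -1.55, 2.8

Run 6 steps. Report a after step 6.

a_post = 5.7785

step 1: x_pred=2.6010  r=-6.3510  x^+=-1.4954  v^+=-6.1688  a^+=-5.1263
step 2: x_pred=-6.0272  r=4.6772  x^+=-3.0104  v^+=-5.5626  a^+=-2.0359
step 3: x_pred=-6.6467  r=7.2067  x^+=-1.9984  v^+=-1.1694  a^+=2.7257
step 4: x_pred=-2.2139  r=-2.6561  x^+=-3.9271  v^+=-1.6231  a^+=0.9708
step 5: x_pred=-4.7157  r=3.1657  x^+=-2.6738  v^+=1.4072  a^+=3.0625
step 6: x_pred=-1.3106  r=4.1106  x^+=1.3407  v^+=6.4050  a^+=5.7785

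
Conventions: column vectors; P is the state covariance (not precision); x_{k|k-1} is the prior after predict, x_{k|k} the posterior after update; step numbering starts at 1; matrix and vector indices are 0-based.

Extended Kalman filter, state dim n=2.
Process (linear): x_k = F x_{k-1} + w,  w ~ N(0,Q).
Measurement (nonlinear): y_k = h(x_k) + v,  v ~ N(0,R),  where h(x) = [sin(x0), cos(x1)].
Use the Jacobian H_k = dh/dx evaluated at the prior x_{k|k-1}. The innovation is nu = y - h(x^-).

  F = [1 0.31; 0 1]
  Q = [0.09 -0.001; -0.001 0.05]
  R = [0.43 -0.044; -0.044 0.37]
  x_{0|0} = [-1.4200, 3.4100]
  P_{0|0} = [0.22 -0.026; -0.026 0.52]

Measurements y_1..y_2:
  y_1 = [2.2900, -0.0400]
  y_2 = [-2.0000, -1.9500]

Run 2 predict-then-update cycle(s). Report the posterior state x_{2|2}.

x_post = [2.9284, 3.5231]

step 1: x^-=[-0.3629, 3.4100]  P^-=[0.3439 0.1342; 0.1342 0.5700]  H_jac=[0.9349 0.0000; 0.0000 0.2652]  S=[0.7305 -0.0107; -0.0107 0.4101]  K=[0.4415 0.0983; 0.1772 0.3732]  nu=[2.6450, 0.9242]  x^+=[0.8957, 4.2237]  P^+=[0.1984 0.0639; 0.0639 0.4913]
step 2: x^-=[2.2050, 4.2237]  P^-=[0.3753 0.2153; 0.2153 0.5413]  H_jac=[-0.5926 0.0000; 0.0000 0.8829]  S=[0.5618 -0.1566; -0.1566 0.7920]  K=[-0.3482 0.1711; -0.0622 0.5912]  nu=[-2.8055, -1.4805]  x^+=[2.9284, 3.5231]  P^+=[0.2653 0.0891; 0.0891 0.2508]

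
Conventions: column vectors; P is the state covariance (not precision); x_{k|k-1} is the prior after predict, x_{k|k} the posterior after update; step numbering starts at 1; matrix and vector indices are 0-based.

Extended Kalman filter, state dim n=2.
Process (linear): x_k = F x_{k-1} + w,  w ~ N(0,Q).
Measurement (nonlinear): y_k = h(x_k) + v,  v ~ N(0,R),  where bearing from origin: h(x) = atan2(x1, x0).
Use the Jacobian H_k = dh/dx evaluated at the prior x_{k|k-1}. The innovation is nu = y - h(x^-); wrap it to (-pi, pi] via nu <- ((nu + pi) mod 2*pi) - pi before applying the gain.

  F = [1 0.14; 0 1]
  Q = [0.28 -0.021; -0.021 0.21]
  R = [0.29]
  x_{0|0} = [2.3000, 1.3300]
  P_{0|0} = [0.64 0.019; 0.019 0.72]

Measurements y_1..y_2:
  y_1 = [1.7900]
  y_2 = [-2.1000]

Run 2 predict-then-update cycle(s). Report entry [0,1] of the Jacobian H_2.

H_jac[0,1] = 0.2239

step 1: x^-=[2.4862, 1.3300]  P^-=[0.9394 0.0988; 0.0988 0.9300]  H_jac=[-0.1673 0.3127]  S=[0.3969]  K=[-0.3181; 0.6911]  nu=[1.2988]  x^+=[2.0730, 2.2276]  P^+=[0.8993 0.1861; 0.1861 0.7404]
step 2: x^-=[2.3849, 2.2276]  P^-=[1.2459 0.2687; 0.2687 0.9504]  H_jac=[-0.2092 0.2239]  S=[0.3670]  K=[-0.5461; 0.4268]  nu=[-2.8513]  x^+=[3.9420, 1.0107]  P^+=[1.1364 0.3543; 0.3543 0.8836]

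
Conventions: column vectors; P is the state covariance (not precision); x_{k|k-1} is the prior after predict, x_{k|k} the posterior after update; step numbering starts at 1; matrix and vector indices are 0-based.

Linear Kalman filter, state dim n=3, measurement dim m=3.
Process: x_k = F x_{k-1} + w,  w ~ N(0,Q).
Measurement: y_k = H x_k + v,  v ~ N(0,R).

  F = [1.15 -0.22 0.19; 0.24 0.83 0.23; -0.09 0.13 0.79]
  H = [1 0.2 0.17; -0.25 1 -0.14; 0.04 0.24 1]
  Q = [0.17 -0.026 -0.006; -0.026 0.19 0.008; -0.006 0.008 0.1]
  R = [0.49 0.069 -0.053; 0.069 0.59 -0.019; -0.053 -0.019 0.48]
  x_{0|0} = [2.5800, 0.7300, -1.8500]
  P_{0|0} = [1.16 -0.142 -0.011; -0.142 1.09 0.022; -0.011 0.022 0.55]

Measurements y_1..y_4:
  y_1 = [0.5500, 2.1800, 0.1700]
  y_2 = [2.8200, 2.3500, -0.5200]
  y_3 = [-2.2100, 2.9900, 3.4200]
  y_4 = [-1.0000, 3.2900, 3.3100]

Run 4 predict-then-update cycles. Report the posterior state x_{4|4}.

step 1: x^-=[2.4549, 0.7996, -1.5988]  P^-=[1.8419 -0.0099 -0.1118; -0.0099 0.9874 0.2199; -0.1118 0.2199 0.4805]  S=[2.3583 -0.1632 0.0877; -0.1632 1.6375 0.3736; 0.0877 0.3736 1.1167]  K=[0.7598 -0.1950 -0.0307; 0.1254 0.5491 0.2152; -0.0117 0.0009 0.4741]  nu=[-1.7930, 1.7703, 1.4787]  x^+=[0.7020, 1.8651, -0.8751]  P^+=[0.3685 0.0202 -0.0709; 0.0202 0.3343 0.0052; -0.0709 0.0052 0.2298]
step 2: x^-=[0.2307, 1.5153, -0.5120]  P^-=[0.6402 0.0215 -0.0798; 0.0215 0.4559 0.0686; -0.0798 0.0686 0.2627]  S=[1.1421 0.0386 -0.0193; 0.0386 1.0555 0.1335; -0.0193 0.1335 0.7969]  K=[0.5566 -0.1379 -0.0249; 0.0983 0.3938 0.1608; -0.0131 0.0059 0.3450]  nu=[2.3733, 0.8207, -0.3809]  x^+=[1.4481, 2.0104, -0.6697]  P^+=[0.2702 0.0175 -0.0538; 0.0175 0.2413 0.0059; -0.0538 0.0059 0.1669]
step 3: x^-=[1.0958, 1.8621, -0.3980]  P^-=[0.5121 0.0116 -0.0617; 0.0116 0.3839 0.0527; -0.0617 0.0527 0.2189]  S=[1.0111 0.0423 -0.0235; 0.0423 0.9853 0.1039; -0.0235 0.1039 0.7424]  K=[0.5034 -0.1292 -0.0178; 0.0846 0.3600 0.1481; -0.0069 0.0059 0.3075]  nu=[-3.6105, 1.3461, 3.3273]  x^+=[-0.9551, 2.5337, 0.6582]  P^+=[0.2438 0.0134 -0.0458; 0.0134 0.2197 0.0065; -0.0458 0.0065 0.1481]
step 4: x^-=[-1.5308, 2.0252, 0.9353]  P^-=[0.4811 0.0063 -0.0548; 0.0063 0.3660 0.0495; -0.0548 0.0495 0.2057]  S=[0.9789 0.0400 -0.0229; 0.0400 0.9693 0.0969; -0.0229 0.0969 0.7270]  K=[0.4881 -0.1284 -0.0143; 0.0788 0.3511 0.1449; -0.0035 0.0061 0.2953]  nu=[-0.0333, 1.0131, 1.9499]  x^+=[-1.7050, 2.6608, 1.5174]  P^+=[0.2360 0.0112 -0.0424; 0.0112 0.2136 0.0070; -0.0424 0.0070 0.1418]

x_post = [-1.7050, 2.6608, 1.5174]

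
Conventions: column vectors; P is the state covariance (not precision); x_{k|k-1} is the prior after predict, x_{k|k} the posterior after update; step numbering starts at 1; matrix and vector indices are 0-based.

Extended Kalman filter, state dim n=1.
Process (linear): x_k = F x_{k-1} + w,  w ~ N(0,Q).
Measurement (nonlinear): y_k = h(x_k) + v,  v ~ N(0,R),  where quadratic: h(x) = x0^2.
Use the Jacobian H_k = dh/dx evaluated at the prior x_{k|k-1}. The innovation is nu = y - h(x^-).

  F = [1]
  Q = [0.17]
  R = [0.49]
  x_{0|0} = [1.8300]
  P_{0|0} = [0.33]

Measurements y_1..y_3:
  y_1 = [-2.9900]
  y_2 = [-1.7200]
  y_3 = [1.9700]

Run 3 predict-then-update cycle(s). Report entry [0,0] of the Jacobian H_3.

step 1: x^-=[1.8300]  P^-=[0.5000]  H_jac=[3.6600]  S=[7.1878]  K=[0.2546]  nu=[-6.3389]  x^+=[0.2161]  P^+=[0.0341]
step 2: x^-=[0.2161]  P^-=[0.2041]  H_jac=[0.4323]  S=[0.5281]  K=[0.1670]  nu=[-1.7667]  x^+=[-0.0790]  P^+=[0.1894]
step 3: x^-=[-0.0790]  P^-=[0.3594]  H_jac=[-0.1580]  S=[0.4990]  K=[-0.1138]  nu=[1.9638]  x^+=[-0.3024]  P^+=[0.3529]

H_jac[0,0] = -0.1580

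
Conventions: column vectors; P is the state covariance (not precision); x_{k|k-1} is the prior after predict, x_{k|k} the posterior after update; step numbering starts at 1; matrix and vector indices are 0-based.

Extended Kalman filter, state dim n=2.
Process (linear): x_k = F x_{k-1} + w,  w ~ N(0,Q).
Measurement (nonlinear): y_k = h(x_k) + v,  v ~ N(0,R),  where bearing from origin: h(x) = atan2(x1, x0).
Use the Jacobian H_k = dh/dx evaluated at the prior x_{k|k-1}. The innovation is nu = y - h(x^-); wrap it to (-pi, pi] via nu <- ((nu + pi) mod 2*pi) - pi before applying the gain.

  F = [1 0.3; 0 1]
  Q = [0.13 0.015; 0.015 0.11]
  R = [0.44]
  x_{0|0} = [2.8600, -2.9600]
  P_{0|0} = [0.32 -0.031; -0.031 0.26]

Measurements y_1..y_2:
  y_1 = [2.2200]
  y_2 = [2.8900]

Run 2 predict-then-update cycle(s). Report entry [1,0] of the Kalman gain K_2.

K[1,0] = 0.1145

step 1: x^-=[1.9720, -2.9600]  P^-=[0.4548 0.0620; 0.0620 0.3700]  H_jac=[0.2340 0.1559]  S=[0.4784]  K=[0.2426; 0.1509]  nu=[-3.0801]  x^+=[1.2247, -3.4247]  P^+=[0.4266 0.0445; 0.0445 0.3591]
step 2: x^-=[0.1972, -3.4247]  P^-=[0.6156 0.1672; 0.1672 0.4691]  H_jac=[0.2910 0.0168]  S=[0.4939]  K=[0.3684; 0.1145]  nu=[-1.8799]  x^+=[-0.4954, -3.6399]  P^+=[0.5486 0.1464; 0.1464 0.4626]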